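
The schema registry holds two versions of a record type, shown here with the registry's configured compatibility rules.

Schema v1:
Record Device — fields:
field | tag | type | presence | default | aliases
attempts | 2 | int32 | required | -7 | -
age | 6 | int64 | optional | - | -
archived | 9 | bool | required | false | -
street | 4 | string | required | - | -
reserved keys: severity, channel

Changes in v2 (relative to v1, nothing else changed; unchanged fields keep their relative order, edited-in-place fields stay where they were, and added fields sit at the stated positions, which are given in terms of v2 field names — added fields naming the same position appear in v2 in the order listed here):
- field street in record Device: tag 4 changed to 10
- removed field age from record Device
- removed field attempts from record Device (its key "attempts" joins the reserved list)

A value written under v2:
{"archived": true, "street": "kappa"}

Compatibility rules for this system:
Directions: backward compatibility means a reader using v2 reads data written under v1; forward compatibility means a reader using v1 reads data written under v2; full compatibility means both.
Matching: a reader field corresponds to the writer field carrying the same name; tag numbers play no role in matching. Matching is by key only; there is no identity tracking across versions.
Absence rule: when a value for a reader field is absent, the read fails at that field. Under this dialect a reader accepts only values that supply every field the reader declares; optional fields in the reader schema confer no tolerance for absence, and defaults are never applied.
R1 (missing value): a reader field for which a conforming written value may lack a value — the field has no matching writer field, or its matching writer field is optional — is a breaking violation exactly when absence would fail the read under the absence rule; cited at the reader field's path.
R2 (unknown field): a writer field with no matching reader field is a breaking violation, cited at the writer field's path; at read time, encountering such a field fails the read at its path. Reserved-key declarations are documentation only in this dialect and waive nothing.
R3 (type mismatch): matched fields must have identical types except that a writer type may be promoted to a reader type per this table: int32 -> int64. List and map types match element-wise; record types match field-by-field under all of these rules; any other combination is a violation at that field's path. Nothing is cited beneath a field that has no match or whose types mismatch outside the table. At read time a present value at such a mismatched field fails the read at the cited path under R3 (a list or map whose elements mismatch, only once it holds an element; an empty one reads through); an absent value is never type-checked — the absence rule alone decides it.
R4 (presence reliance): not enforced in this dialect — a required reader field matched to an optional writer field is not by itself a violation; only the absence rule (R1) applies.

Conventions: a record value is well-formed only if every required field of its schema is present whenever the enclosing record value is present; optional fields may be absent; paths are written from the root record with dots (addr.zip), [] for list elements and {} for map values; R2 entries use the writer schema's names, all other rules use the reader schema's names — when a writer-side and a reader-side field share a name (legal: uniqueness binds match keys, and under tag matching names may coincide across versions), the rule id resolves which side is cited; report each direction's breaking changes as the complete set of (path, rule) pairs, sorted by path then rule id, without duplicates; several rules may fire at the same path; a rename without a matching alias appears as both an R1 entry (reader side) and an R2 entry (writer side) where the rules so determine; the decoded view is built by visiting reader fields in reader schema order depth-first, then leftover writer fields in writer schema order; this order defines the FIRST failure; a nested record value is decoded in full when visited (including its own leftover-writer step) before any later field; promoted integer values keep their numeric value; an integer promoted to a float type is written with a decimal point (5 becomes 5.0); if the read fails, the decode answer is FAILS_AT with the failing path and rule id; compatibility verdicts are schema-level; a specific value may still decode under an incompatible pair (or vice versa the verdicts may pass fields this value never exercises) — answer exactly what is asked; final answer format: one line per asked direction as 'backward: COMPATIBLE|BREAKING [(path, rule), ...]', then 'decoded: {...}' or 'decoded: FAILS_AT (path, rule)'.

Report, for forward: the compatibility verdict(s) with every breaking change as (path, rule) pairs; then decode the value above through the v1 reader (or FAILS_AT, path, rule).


forward: BREAKING [(age, R1), (attempts, R1)]; decoded: FAILS_AT (attempts, R1)

the writer's type comes first in each Device pair
forward pass over Device, reader schema v1, writer schema v2:
  attempts: no writer match
  age: no writer match
  bool -> bool, writer required: archived aligns to archived
  string -> string, writer required: street aligns to street
  violation R1 at age
  violation R1 at attempts
  forward on Device therefore BREAKING (2)
decoding the Device value with the v1 reader:
  read fails at attempts under R1 (no fill)
  => FAILS_AT (attempts, R1)
checking off the Device differences that do not matter here:
  field street in record Device: tag 4 changed to 10 -> inert for the asked Device verdict: nothing fires
  removed field age from record Device -> its effect on Device is confined to the backward direction, not asked


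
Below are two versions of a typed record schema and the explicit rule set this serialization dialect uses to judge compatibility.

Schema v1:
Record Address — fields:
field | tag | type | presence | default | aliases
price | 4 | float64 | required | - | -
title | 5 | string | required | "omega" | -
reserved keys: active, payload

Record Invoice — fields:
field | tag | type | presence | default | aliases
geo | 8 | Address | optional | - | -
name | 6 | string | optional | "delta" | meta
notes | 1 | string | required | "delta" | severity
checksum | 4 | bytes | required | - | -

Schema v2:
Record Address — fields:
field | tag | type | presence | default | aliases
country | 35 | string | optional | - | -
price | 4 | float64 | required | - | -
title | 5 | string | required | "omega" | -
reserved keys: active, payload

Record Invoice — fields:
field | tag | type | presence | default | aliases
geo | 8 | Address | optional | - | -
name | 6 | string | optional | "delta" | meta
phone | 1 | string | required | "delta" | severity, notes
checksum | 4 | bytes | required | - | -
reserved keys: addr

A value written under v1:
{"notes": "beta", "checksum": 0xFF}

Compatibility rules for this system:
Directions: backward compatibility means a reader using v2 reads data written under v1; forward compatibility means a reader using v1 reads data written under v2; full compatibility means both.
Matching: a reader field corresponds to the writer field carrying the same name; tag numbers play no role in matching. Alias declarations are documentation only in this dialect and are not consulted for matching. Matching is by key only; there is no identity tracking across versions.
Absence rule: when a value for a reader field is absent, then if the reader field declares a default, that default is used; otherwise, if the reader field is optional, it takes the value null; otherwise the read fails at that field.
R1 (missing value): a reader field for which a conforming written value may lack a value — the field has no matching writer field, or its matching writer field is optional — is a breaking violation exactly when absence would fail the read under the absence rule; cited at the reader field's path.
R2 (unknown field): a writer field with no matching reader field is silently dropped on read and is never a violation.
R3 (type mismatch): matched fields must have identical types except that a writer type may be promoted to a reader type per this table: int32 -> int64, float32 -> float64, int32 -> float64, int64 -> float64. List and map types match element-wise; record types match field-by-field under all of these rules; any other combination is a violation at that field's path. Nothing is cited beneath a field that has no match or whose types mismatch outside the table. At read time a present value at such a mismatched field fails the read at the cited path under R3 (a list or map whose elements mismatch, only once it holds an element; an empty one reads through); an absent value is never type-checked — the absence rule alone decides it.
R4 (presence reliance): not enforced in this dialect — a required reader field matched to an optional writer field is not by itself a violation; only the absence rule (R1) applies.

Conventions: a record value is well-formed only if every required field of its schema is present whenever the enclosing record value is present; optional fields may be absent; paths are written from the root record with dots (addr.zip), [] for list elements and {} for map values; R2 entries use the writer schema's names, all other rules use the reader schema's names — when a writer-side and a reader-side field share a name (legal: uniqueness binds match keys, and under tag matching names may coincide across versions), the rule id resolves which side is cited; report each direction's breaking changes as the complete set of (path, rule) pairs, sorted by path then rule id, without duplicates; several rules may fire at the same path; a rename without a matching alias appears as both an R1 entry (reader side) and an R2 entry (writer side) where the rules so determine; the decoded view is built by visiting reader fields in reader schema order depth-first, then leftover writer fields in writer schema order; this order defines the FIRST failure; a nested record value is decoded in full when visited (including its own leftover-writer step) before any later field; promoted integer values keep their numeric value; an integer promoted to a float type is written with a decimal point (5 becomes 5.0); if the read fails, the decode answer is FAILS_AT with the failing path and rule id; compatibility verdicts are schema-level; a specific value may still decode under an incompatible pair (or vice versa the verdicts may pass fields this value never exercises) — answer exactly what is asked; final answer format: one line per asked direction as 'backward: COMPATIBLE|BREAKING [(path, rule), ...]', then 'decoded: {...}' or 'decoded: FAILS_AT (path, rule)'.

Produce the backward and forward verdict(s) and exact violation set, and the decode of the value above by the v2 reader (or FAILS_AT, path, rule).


backward: COMPATIBLE []; forward: COMPATIBLE []; decoded: {"geo": null, "name": "delta", "phone": "delta", "checksum": 0xFF}

the writer's type comes first in each Invoice pair
checking backward for Invoice: reader v2 against writer v1:
  geo <- geo (Address -> Address, writer optional)
  name <- name (string -> string, writer optional)
  phone has no writer counterpart
  checksum <- checksum (bytes -> bytes, writer required)
  leftover writer field: notes
  geo.country has no writer counterpart
  geo.price <- geo.price (float64 -> float64, writer required)
  geo.title <- geo.title (string -> string, writer required)
  nothing fires on Invoice: backward is COMPATIBLE
checking forward for Invoice: reader v1 against writer v2:
  geo <- geo (Address -> Address, writer optional)
  name <- name (string -> string, writer optional)
  notes has no writer counterpart
  checksum <- checksum (bytes -> bytes, writer required)
  leftover writer field: phone
  geo.price <- geo.price (float64 -> float64, writer required)
  geo.title <- geo.title (string -> string, writer required)
  leftover writer field: geo.country
  nothing fires on Invoice: forward is COMPATIBLE
decode (reader v2):
  geo := null (missing; optional => null)
  name := "delta" (missing; default applied)
  phone := "delta" (missing; default applied)
  checksum := 0xFF
  writer notes: no reader field; dropped
  => decoded: {"geo": null, "name": "delta", "phone": "delta", "checksum": 0xFF}


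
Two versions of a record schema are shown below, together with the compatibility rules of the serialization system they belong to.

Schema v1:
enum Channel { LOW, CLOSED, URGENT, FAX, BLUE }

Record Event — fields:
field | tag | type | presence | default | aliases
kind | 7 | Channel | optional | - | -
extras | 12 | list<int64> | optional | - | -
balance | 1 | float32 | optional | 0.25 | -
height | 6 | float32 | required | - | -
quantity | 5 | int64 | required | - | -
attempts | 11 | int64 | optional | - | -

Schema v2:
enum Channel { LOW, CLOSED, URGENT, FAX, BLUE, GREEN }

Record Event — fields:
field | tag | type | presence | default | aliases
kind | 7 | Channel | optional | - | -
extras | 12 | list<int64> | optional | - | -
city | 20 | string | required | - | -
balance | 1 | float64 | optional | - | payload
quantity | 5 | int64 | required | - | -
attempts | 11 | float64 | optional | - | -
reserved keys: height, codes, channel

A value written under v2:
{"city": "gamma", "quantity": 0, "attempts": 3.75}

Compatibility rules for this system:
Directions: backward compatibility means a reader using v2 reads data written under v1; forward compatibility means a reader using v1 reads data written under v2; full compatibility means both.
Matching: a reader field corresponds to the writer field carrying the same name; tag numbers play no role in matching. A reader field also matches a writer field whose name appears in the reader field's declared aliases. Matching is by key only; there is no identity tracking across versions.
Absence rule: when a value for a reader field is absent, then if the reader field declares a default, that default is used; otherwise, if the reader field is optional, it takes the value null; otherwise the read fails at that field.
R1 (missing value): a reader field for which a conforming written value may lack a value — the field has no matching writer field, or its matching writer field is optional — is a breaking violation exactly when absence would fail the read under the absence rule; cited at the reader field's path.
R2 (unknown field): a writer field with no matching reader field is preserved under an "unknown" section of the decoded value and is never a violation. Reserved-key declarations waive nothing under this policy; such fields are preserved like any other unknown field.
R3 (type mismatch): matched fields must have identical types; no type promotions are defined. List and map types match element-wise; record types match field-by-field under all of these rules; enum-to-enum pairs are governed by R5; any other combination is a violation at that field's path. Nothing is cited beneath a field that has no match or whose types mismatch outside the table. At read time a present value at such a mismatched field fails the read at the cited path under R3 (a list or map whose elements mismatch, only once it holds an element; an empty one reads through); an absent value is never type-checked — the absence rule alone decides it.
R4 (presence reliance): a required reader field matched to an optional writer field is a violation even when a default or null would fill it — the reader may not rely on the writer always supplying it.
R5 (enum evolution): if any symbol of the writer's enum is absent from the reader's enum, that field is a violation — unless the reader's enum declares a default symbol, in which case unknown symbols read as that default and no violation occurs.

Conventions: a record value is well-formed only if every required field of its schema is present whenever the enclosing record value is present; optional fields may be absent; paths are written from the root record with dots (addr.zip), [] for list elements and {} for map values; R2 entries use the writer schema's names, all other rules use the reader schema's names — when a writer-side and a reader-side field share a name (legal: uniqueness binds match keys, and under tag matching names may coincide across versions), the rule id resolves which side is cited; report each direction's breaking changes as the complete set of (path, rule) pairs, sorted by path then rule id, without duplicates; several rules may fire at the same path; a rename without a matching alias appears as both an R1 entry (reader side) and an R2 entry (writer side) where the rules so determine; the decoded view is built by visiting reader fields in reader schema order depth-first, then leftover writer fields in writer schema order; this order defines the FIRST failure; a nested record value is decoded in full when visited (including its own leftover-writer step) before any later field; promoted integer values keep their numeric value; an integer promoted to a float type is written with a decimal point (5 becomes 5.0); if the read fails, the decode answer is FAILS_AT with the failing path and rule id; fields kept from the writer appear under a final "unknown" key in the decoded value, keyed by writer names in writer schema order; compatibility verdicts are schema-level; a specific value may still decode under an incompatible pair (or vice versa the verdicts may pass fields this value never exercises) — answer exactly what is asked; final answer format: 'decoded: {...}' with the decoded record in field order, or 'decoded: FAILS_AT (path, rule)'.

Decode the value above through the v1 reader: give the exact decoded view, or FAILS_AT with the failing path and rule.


in Event below, arrows point writer -> reader
decode (reader v1):
  kind := null (absent, optional -> null)
  extras := null (absent, optional -> null)
  balance := 0.25 (absent -> default)
  read fails at height under R1 (no fill)
  => FAILS_AT (height, R1)
ruling out the remaining Event differences:
  enum Channel (field kind in record Event): symbol GREEN added -> schema-level compatibility only; this Event value's decode is unchanged
  field balance in record Event: type float32 changed to float64 (its default is dropped) -> schema-level compatibility only; this Event value's decode is unchanged
  field attempts in record Event: type int64 changed to float64 -> schema-level compatibility only; this Event value's decode is unchanged
  added field city to record Event: required string, tag 20 (in v2 it sits immediately before balance) -> schema-level compatibility only; this Event value's decode is unchanged

decoded: FAILS_AT (height, R1)


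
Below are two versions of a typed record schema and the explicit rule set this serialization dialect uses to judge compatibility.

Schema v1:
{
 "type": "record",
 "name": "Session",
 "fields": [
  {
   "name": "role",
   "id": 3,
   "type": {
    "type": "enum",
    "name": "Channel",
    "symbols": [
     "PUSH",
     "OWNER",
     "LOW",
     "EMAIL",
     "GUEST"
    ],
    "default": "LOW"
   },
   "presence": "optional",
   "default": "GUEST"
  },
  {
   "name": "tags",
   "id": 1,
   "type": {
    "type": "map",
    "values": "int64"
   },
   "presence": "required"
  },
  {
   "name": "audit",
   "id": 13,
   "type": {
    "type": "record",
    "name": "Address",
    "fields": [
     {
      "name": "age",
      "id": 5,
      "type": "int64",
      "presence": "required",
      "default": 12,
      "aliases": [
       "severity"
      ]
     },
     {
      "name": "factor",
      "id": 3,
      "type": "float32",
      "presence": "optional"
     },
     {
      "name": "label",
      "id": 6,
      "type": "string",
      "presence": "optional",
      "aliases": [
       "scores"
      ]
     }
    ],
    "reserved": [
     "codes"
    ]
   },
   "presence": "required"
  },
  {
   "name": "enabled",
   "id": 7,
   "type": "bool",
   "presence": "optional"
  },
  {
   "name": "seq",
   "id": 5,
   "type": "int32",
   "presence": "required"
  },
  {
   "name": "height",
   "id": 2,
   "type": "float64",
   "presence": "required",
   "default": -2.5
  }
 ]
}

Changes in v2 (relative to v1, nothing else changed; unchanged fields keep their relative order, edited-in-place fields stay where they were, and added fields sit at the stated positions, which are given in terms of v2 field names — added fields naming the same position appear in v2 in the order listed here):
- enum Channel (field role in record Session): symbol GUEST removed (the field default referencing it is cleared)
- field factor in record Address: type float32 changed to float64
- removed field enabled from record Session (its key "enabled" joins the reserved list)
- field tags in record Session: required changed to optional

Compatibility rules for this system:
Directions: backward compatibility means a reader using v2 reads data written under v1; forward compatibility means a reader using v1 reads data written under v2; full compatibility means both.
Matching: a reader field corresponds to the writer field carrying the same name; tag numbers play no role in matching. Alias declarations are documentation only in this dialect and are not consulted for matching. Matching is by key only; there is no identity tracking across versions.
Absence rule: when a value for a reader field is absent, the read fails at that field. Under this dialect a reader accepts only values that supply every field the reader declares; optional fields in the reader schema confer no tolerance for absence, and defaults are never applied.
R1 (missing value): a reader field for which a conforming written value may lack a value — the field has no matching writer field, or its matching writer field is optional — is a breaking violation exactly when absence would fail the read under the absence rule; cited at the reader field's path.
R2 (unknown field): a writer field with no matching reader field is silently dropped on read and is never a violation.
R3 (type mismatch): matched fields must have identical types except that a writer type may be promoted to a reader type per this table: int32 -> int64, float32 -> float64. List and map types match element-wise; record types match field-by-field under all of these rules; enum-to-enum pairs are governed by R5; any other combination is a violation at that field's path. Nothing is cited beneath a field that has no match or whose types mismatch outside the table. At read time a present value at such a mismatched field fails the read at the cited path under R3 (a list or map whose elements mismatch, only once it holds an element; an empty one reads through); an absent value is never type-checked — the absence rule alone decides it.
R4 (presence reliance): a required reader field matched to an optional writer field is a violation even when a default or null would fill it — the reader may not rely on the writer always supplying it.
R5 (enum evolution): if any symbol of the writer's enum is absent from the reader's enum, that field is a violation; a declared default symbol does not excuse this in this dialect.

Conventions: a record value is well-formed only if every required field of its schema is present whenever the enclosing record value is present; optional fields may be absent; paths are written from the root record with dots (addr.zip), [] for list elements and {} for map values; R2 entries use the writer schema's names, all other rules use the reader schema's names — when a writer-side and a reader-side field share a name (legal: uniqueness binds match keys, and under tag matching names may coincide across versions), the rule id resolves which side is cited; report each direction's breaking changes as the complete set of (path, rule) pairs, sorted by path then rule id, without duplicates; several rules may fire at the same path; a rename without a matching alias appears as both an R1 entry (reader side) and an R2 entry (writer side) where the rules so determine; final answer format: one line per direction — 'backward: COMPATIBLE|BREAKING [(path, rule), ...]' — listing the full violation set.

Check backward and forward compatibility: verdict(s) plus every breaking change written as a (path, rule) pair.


backward: BREAKING [(audit.factor, R1), (audit.label, R1), (role, R1), (role, R5)]; forward: BREAKING [(audit.factor, R1), (audit.factor, R3), (audit.label, R1), (enabled, R1), (role, R1), (tags, R1), (tags, R4)]

in Session below, arrows point writer -> reader
backward pass over Session, reader schema v2, writer schema v1:
  role <- role (Channel -> Channel, writer optional)
  tags <- tags (map<string, int64> -> map<string, int64>, writer required)
  audit <- audit (Address -> Address, writer required)
  seq <- seq (int32 -> int32, writer required)
  height <- height (float64 -> float64, writer required)
  writer field enabled has no reader counterpart
  audit.age <- audit.age (int64 -> int64, writer required)
  audit.factor <- audit.factor (float32 -> float64, writer optional)
  audit.label <- audit.label (string -> string, writer optional)
  rule R1 violated at audit.factor
  rule R1 violated at audit.label
  rule R1 violated at role
  rule R5 violated at role
  => 4 violation(s): backward is BREAKING for Session
forward pass over Session, reader schema v1, writer schema v2:
  role <- role (Channel -> Channel, writer optional)
  tags <- tags (map<string, int64> -> map<string, int64>, writer optional)
  audit <- audit (Address -> Address, writer required)
  no writer field matches reader enabled
  seq <- seq (int32 -> int32, writer required)
  height <- height (float64 -> float64, writer required)
  audit.age <- audit.age (int64 -> int64, writer required)
  audit.factor <- audit.factor (float64 -> float32, writer optional)
  audit.label <- audit.label (string -> string, writer optional)
  rule R1 violated at audit.factor
  rule R3 violated at audit.factor
  rule R1 violated at audit.label
  rule R1 violated at enabled
  rule R1 violated at role
  rule R1 violated at tags
  rule R4 violated at tags
  => 7 violation(s): forward is BREAKING for Session


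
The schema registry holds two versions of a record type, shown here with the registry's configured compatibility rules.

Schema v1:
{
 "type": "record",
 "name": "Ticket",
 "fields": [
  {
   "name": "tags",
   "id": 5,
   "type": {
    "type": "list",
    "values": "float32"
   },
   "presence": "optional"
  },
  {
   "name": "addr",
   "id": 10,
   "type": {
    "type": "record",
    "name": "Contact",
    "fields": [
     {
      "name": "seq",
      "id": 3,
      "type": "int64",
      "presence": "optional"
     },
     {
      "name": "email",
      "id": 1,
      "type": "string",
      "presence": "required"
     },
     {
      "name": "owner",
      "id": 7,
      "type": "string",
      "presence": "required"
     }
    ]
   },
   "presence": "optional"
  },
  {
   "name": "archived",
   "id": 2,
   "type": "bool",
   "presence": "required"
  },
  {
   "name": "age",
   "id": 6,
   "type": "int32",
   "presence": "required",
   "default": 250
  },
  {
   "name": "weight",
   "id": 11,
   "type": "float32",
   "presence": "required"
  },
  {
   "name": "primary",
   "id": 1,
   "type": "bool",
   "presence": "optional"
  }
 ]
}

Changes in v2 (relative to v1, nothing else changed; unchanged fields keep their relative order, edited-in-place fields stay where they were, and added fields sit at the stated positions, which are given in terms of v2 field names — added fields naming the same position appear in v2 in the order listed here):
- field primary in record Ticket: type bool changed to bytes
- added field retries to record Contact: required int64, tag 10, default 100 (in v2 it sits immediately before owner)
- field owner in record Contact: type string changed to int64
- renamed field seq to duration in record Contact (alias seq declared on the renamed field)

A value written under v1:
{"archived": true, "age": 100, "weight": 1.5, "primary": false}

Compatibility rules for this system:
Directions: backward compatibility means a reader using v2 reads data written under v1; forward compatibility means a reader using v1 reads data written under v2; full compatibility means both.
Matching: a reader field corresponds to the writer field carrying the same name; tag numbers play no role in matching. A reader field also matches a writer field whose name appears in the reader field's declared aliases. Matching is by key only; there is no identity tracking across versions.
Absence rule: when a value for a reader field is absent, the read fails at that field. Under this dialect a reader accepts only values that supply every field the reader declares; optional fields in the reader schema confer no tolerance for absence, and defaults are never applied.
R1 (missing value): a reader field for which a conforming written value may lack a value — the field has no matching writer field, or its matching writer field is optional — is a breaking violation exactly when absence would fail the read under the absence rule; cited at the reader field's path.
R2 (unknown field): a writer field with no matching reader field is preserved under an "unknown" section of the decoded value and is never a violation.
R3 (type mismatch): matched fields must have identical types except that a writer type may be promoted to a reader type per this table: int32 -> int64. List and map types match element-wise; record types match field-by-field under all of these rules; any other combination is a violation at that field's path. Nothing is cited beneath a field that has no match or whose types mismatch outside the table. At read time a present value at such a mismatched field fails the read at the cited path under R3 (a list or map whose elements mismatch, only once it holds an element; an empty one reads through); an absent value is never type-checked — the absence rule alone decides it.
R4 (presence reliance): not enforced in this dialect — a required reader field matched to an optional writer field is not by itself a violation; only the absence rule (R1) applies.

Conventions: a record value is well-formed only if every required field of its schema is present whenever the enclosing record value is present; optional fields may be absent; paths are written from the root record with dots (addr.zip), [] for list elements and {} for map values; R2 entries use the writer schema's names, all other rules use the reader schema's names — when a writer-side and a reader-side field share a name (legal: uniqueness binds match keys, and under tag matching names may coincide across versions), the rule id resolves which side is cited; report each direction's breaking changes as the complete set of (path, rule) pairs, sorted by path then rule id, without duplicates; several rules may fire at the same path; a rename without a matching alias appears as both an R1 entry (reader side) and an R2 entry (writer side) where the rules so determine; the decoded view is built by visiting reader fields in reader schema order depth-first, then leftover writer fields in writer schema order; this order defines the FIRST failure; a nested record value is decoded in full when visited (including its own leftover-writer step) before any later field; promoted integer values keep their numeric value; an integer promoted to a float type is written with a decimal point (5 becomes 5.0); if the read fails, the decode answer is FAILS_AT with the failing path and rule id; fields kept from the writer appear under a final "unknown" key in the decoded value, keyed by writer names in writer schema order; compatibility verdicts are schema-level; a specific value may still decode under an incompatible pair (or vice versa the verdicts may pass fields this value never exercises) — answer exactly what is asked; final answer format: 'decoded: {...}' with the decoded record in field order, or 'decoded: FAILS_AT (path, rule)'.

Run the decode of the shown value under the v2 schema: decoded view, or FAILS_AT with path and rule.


decoded: FAILS_AT (tags, R1)

the writer's type comes first in each Ticket pair
migrating the Ticket value to v2:
  read fails at tags under R1 (no fill)
  => FAILS_AT (tags, R1)
the rest of the Ticket diff is inert for this question:
  field primary in record Ticket: type bool changed to bytes -> schema-level compatibility only; this Ticket value's decode is unchanged
  added field retries to record Contact: required int64, tag 10, default 100 (in v2 it sits immediately before owner) -> schema-level compatibility only; this Ticket value's decode is unchanged
  field owner in record Contact: type string changed to int64 -> schema-level compatibility only; this Ticket value's decode is unchanged
  renamed field seq to duration in record Contact (alias seq declared on the renamed field) -> schema-level compatibility only; this Ticket value's decode is unchanged


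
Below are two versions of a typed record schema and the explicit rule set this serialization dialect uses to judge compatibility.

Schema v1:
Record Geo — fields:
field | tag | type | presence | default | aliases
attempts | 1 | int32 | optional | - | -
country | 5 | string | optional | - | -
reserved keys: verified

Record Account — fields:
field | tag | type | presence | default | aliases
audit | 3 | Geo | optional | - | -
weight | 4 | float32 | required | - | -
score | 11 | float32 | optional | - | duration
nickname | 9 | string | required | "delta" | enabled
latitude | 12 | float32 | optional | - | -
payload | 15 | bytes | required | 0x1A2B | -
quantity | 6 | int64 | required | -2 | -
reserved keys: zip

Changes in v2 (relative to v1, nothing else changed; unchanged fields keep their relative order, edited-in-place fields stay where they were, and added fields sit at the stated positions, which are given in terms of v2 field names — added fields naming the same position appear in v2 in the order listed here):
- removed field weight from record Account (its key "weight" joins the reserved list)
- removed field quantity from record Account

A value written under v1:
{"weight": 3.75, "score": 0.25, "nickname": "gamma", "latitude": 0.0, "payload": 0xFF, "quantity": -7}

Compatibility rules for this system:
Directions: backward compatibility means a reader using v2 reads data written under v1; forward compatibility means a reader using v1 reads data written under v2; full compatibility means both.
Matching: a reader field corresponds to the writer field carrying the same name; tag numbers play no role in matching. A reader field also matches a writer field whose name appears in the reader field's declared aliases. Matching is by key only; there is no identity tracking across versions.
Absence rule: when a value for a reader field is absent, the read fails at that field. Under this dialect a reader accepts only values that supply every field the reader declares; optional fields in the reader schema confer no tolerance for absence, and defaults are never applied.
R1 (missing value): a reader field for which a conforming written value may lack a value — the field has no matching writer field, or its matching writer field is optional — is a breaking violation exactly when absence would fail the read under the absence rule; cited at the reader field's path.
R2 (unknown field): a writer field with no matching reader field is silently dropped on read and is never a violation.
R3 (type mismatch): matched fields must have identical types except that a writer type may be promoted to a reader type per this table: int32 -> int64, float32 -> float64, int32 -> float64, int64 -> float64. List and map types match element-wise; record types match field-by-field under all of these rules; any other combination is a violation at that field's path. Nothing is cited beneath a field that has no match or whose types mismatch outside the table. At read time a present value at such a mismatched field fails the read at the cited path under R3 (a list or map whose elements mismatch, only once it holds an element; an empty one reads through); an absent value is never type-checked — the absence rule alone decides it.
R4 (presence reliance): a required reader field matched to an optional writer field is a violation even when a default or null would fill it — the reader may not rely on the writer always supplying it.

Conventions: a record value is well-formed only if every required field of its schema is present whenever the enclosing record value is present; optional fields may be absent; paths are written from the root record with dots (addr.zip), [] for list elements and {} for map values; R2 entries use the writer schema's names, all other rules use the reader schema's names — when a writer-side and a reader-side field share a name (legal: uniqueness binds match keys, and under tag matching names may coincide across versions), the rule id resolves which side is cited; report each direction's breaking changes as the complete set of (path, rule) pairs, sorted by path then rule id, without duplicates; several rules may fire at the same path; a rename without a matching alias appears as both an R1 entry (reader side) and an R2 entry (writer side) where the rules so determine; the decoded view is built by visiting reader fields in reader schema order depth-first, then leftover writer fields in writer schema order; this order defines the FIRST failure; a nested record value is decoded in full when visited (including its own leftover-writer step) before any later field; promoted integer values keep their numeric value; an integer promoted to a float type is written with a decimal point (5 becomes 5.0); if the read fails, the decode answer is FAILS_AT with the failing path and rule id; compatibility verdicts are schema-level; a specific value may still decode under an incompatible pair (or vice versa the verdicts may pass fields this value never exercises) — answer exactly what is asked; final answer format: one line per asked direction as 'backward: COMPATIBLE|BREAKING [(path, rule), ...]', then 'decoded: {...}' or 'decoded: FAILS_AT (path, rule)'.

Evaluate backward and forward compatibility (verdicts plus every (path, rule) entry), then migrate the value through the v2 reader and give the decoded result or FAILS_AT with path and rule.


arrows below run writer -> reader for Account
backward for Account (reader v2, writer v1):
  audit: paired with writer audit (Geo -> Geo; writer optional)
  score: paired with writer score (float32 -> float32; writer optional)
  nickname: paired with writer nickname (string -> string; writer required)
  latitude: paired with writer latitude (float32 -> float32; writer optional)
  payload: paired with writer payload (bytes -> bytes; writer required)
  writer field weight has no reader counterpart
  writer field quantity has no reader counterpart
  audit.attempts: paired with writer audit.attempts (int32 -> int32; writer optional)
  audit.country: paired with writer audit.country (string -> string; writer optional)
  breaking: (audit, R1)
  breaking: (audit.attempts, R1)
  breaking: (audit.country, R1)
  breaking: (latitude, R1)
  breaking: (score, R1)
  => backward verdict for Account: BREAKING, 5 violation(s)
forward for Account (reader v1, writer v2):
  audit: paired with writer audit (Geo -> Geo; writer optional)
  no writer field matches reader weight
  score: paired with writer score (float32 -> float32; writer optional)
  nickname: paired with writer nickname (string -> string; writer required)
  latitude: paired with writer latitude (float32 -> float32; writer optional)
  payload: paired with writer payload (bytes -> bytes; writer required)
  no writer field matches reader quantity
  audit.attempts: paired with writer audit.attempts (int32 -> int32; writer optional)
  audit.country: paired with writer audit.country (string -> string; writer optional)
  breaking: (audit, R1)
  breaking: (audit.attempts, R1)
  breaking: (audit.country, R1)
  breaking: (latitude, R1)
  breaking: (quantity, R1)
  breaking: (score, R1)
  breaking: (weight, R1)
  => forward verdict for Account: BREAKING, 7 violation(s)
decode walk for Account under reader schema v2:
  read fails at audit under R1 (no fill)
  => FAILS_AT (audit, R1)

backward: BREAKING [(audit, R1), (audit.attempts, R1), (audit.country, R1), (latitude, R1), (score, R1)]; forward: BREAKING [(audit, R1), (audit.attempts, R1), (audit.country, R1), (latitude, R1), (quantity, R1), (score, R1), (weight, R1)]; decoded: FAILS_AT (audit, R1)
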